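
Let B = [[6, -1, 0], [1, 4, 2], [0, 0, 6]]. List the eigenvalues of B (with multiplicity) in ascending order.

5, 5, 6

Characteristic polynomial: p(r) = r^3 - 16r^2 + 85r - 150 = (r - 6)(r - 5)^2.
Roots (with multiplicity): 5, 5, 6.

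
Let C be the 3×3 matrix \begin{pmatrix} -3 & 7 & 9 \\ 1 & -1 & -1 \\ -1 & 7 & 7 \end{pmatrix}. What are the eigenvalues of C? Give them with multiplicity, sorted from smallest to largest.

-2, -1, 6

Characteristic polynomial: p(t) = t^3 - 3t^2 - 16t - 12 = (t - 6)(t + 1)(t + 2).
Roots (with multiplicity): -2, -1, 6.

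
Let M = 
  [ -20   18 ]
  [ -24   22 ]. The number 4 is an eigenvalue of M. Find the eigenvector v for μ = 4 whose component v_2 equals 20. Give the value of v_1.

M − 4I = [[-24, 18], [-24, 18]].
Solving (M − 4I)v = 0 gives the eigenspace spanned by (15, 20).
With v_2 = 20, v = (15, 20), so v_1 = 15.

15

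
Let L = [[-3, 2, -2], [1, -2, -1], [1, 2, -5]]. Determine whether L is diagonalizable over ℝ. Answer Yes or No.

Characteristic polynomial: p(r) = r^3 + 10r^2 + 33r + 36 = (r + 3)^2(r + 4).
r = -3 has algebraic multiplicity 2; rank(L + 3I) = 2, so geometric multiplicity = 1.
Geometric multiplicity < algebraic multiplicity, so L is not diagonalizable.

No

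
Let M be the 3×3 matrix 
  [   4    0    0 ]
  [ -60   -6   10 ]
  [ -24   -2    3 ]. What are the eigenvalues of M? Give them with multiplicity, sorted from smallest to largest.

Characteristic polynomial: p(λ) = λ^3 - λ^2 - 10λ - 8 = (λ - 4)(λ + 1)(λ + 2).
Roots (with multiplicity): -2, -1, 4.

-2, -1, 4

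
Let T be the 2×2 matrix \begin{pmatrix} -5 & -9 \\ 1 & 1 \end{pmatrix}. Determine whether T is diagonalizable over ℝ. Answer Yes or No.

No

Characteristic polynomial: p(μ) = μ^2 + 4μ + 4 = (μ + 2)^2.
μ = -2 has algebraic multiplicity 2; rank(T + 2I) = 1, so geometric multiplicity = 1.
Geometric multiplicity < algebraic multiplicity, so T is not diagonalizable.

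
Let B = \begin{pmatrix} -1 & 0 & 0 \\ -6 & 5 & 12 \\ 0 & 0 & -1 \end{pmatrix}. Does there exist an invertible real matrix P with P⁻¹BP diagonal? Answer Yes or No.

Yes

Characteristic polynomial: p(r) = r^3 - 3r^2 - 9r - 5 = (r - 5)(r + 1)^2.
r = -1 has algebraic multiplicity 2; rank(B + 1I) = 1, so geometric multiplicity = 2.
Every eigenvalue has geometric = algebraic multiplicity, so B is diagonalizable.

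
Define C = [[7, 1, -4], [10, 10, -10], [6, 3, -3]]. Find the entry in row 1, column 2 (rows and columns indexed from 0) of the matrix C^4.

Characteristic polynomial: μ^3 - 14μ^2 + 63μ - 90 = (μ - 6)(μ - 5)(μ - 3), so the eigenvalues are 3, 5, 6.
μ=6: eigenvector (-1, 5, 1).
μ=5: eigenvector (1, -2, 0).
μ=3: eigenvector (1, 0, 1).
P = [[-1, 1, 1], [5, -2, 0], [1, 0, 1]], D = diag(6, 5, 3), P⁻¹ = [[2, 1, -2], [5, 2, -5], [-2, -1, 3]].
C⁴ = P·diag(1296, 625, 81)·P⁻¹ = [[371, -127, -290], [6710, 3980, -6710], [2430, 1215, -2349]].
The requested entry is -6710.

-6710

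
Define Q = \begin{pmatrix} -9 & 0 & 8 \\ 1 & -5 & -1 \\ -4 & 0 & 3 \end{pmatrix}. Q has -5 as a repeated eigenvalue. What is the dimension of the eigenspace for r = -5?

1

Q + 5I = [[-4, 0, 8], [1, 0, -1], [-4, 0, 8]].
This matrix has rank 2, so its null space has dimension 3 − 2 = 1.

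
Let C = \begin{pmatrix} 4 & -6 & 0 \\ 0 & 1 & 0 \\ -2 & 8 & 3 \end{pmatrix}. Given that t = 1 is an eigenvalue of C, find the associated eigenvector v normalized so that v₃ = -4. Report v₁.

4

C − 1I = [[3, -6, 0], [0, 0, 0], [-2, 8, 2]].
Solving (C − 1I)v = 0 gives the eigenspace spanned by (4, 2, -4).
With v₃ = -4, v = (4, 2, -4), so v₁ = 4.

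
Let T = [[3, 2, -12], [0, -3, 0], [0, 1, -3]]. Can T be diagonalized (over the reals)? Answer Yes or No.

Characteristic polynomial: p(s) = s^3 + 3s^2 - 9s - 27 = (s - 3)(s + 3)^2.
s = -3 has algebraic multiplicity 2; rank(T + 3I) = 2, so geometric multiplicity = 1.
Geometric multiplicity < algebraic multiplicity, so T is not diagonalizable.

No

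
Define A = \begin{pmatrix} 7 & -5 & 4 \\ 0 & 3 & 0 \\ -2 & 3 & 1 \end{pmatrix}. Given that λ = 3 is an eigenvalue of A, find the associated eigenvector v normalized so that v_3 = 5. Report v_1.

-5

A − 3I = [[4, -5, 4], [0, 0, 0], [-2, 3, -2]].
Solving (A − 3I)v = 0 gives the eigenspace spanned by (-5, 0, 5).
With v_3 = 5, v = (-5, 0, 5), so v_1 = -5.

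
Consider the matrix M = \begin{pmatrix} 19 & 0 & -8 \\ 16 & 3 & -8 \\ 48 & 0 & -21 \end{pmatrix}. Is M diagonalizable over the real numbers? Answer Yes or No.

Yes

Characteristic polynomial: p(t) = t^3 - t^2 - 21t + 45 = (t - 3)^2(t + 5).
t = 3 has algebraic multiplicity 2; rank(M − 3I) = 1, so geometric multiplicity = 2.
Every eigenvalue has geometric = algebraic multiplicity, so M is diagonalizable.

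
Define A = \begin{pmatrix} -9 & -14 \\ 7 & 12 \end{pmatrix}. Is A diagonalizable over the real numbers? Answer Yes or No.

Characteristic polynomial: p(μ) = μ^2 - 3μ - 10 = (μ - 5)(μ + 2).
All 2 eigenvalues are distinct, so A is diagonalizable.

Yes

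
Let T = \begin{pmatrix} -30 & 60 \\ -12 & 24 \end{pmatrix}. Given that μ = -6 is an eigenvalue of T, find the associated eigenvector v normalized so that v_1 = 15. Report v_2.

6

T + 6I = [[-24, 60], [-12, 30]].
Solving (T + 6I)v = 0 gives the eigenspace spanned by (15, 6).
With v_1 = 15, v = (15, 6), so v_2 = 6.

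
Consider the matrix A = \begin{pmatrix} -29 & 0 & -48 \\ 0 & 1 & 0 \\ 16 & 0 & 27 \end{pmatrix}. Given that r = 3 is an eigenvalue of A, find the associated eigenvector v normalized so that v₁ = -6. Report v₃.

A − 3I = [[-32, 0, -48], [0, -2, 0], [16, 0, 24]].
Solving (A − 3I)v = 0 gives the eigenspace spanned by (-6, 0, 4).
With v₁ = -6, v = (-6, 0, 4), so v₃ = 4.

4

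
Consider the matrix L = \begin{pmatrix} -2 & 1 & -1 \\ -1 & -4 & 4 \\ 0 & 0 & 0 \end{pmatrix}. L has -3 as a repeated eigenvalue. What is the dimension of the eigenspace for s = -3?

L + 3I = [[1, 1, -1], [-1, -1, 4], [0, 0, 3]].
This matrix has rank 2, so its null space has dimension 3 − 2 = 1.

1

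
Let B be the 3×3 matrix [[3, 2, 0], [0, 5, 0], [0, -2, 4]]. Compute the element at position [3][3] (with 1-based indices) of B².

Characteristic polynomial: λ^3 - 12λ^2 + 47λ - 60 = (λ - 5)(λ - 4)(λ - 3), so the eigenvalues are 3, 4, 5.
λ=3: eigenvector (1, 0, 0).
λ=5: eigenvector (1, 1, -2).
λ=4: eigenvector (0, 0, 1).
P = [[1, 1, 0], [0, 1, 0], [0, -2, 1]], D = diag(3, 5, 4), P⁻¹ = [[1, -1, 0], [0, 1, 0], [0, 2, 1]].
B² = P·diag(9, 25, 16)·P⁻¹ = [[9, 16, 0], [0, 25, 0], [0, -18, 16]].
The requested entry is 16.

16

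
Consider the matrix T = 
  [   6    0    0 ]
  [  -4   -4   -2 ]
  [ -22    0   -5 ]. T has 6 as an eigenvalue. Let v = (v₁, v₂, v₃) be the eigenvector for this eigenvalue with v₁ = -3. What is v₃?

T − 6I = [[0, 0, 0], [-4, -10, -2], [-22, 0, -11]].
Solving (T − 6I)v = 0 gives the eigenspace spanned by (-3, 0, 6).
With v₁ = -3, v = (-3, 0, 6), so v₃ = 6.

6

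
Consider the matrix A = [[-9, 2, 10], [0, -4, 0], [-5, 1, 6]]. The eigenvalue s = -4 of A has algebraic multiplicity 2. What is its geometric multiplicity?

1

A + 4I = [[-5, 2, 10], [0, 0, 0], [-5, 1, 10]].
This matrix has rank 2, so its null space has dimension 3 − 2 = 1.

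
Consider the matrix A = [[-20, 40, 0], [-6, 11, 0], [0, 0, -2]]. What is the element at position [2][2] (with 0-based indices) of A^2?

Characteristic polynomial: r^3 + 11r^2 + 38r + 40 = (r + 2)(r + 4)(r + 5), so the eigenvalues are -5, -4, -2.
r=-5: eigenvector (8, 3, 0).
r=-4: eigenvector (5, 2, 0).
r=-2: eigenvector (0, 0, 1).
P = [[8, 5, 0], [3, 2, 0], [0, 0, 1]], D = diag(-5, -4, -2), P⁻¹ = [[2, -5, 0], [-3, 8, 0], [0, 0, 1]].
A² = P·diag(25, 16, 4)·P⁻¹ = [[160, -360, 0], [54, -119, 0], [0, 0, 4]].
The requested entry is 4.

4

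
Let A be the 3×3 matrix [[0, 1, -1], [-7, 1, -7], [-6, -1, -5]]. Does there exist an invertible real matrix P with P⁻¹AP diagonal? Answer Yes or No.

Characteristic polynomial: p(μ) = μ^3 + 4μ^2 - 11μ + 6 = (μ - 1)^2(μ + 6).
μ = 1 has algebraic multiplicity 2; rank(A − 1I) = 2, so geometric multiplicity = 1.
Geometric multiplicity < algebraic multiplicity, so A is not diagonalizable.

No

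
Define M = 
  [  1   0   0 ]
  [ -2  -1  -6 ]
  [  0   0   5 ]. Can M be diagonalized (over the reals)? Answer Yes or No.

Yes

Characteristic polynomial: p(t) = t^3 - 5t^2 - t + 5 = (t - 5)(t - 1)(t + 1).
All 3 eigenvalues are distinct, so M is diagonalizable.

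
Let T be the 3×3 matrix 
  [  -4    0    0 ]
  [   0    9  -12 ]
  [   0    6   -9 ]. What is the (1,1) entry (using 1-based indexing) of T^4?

Characteristic polynomial: λ^3 + 4λ^2 - 9λ - 36 = (λ - 3)(λ + 3)(λ + 4), so the eigenvalues are -4, -3, 3.
λ=-4: eigenvector (1, 0, 0).
λ=-3: eigenvector (0, -1, -1).
λ=3: eigenvector (0, 2, 1).
P = [[1, 0, 0], [0, -1, 2], [0, -1, 1]], D = diag(-4, -3, 3), P⁻¹ = [[1, 0, 0], [0, 1, -2], [0, 1, -1]].
T⁴ = P·diag(256, 81, 81)·P⁻¹ = [[256, 0, 0], [0, 81, 0], [0, 0, 81]].
The requested entry is 256.

256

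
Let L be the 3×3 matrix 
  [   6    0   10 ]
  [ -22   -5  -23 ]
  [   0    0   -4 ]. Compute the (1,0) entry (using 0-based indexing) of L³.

-682

Characteristic polynomial: μ^3 + 3μ^2 - 34μ - 120 = (μ - 6)(μ + 4)(μ + 5), so the eigenvalues are -5, -4, 6.
μ=6: eigenvector (1, -2, 0).
μ=-4: eigenvector (-1, -1, 1).
μ=-5: eigenvector (0, 1, 0).
P = [[1, -1, 0], [-2, -1, 1], [0, 1, 0]], D = diag(6, -4, -5), P⁻¹ = [[1, 0, 1], [0, 0, 1], [2, 1, 3]].
L³ = P·diag(216, -64, -125)·P⁻¹ = [[216, 0, 280], [-682, -125, -743], [0, 0, -64]].
The requested entry is -682.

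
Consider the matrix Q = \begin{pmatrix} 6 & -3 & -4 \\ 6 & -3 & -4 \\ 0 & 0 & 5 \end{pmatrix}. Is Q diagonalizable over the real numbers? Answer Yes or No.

Yes

Characteristic polynomial: p(r) = r^3 - 8r^2 + 15r = r(r - 5)(r - 3).
All 3 eigenvalues are distinct, so Q is diagonalizable.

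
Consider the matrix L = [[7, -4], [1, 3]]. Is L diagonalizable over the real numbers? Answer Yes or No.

No

Characteristic polynomial: p(μ) = μ^2 - 10μ + 25 = (μ - 5)^2.
μ = 5 has algebraic multiplicity 2; rank(L − 5I) = 1, so geometric multiplicity = 1.
Geometric multiplicity < algebraic multiplicity, so L is not diagonalizable.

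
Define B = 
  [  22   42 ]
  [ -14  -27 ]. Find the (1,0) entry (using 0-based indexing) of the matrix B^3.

-434

Characteristic polynomial: λ^2 + 5λ - 6 = (λ - 1)(λ + 6), so the eigenvalues are -6, 1.
λ=-6: eigenvector (-3, 2).
λ=1: eigenvector (-2, 1).
P = [[-3, -2], [2, 1]], D = diag(-6, 1), P⁻¹ = [[1, 2], [-2, -3]].
B³ = P·diag(-216, 1)·P⁻¹ = [[652, 1302], [-434, -867]].
The requested entry is -434.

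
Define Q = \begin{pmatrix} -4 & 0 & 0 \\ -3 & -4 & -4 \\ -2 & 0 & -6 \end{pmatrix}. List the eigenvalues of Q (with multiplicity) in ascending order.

Characteristic polynomial: p(λ) = λ^3 + 14λ^2 + 64λ + 96 = (λ + 4)^2(λ + 6).
Roots (with multiplicity): -6, -4, -4.

-6, -4, -4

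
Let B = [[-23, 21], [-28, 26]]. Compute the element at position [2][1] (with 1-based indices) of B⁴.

Characteristic polynomial: μ^2 - 3μ - 10 = (μ - 5)(μ + 2), so the eigenvalues are -2, 5.
μ=5: eigenvector (3, 4).
μ=-2: eigenvector (1, 1).
P = [[3, 1], [4, 1]], D = diag(5, -2), P⁻¹ = [[-1, 1], [4, -3]].
B⁴ = P·diag(625, 16)·P⁻¹ = [[-1811, 1827], [-2436, 2452]].
The requested entry is -2436.

-2436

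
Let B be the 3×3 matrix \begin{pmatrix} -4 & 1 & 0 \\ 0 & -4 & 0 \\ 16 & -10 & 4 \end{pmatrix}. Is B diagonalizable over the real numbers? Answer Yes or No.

No

Characteristic polynomial: p(r) = r^3 + 4r^2 - 16r - 64 = (r - 4)(r + 4)^2.
r = -4 has algebraic multiplicity 2; rank(B + 4I) = 2, so geometric multiplicity = 1.
Geometric multiplicity < algebraic multiplicity, so B is not diagonalizable.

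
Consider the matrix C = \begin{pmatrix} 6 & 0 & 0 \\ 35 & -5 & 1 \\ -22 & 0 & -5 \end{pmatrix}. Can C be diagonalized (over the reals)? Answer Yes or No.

Characteristic polynomial: p(s) = s^3 + 4s^2 - 35s - 150 = (s - 6)(s + 5)^2.
s = -5 has algebraic multiplicity 2; rank(C + 5I) = 2, so geometric multiplicity = 1.
Geometric multiplicity < algebraic multiplicity, so C is not diagonalizable.

No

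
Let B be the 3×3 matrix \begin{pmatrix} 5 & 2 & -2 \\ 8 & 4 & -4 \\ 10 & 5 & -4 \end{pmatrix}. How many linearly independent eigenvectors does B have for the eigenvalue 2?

B − 2I = [[3, 2, -2], [8, 2, -4], [10, 5, -6]].
This matrix has rank 2, so its null space has dimension 3 − 2 = 1.

1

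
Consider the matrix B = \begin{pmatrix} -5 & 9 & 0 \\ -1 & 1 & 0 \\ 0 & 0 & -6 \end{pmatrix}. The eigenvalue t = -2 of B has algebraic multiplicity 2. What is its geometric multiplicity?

1

B + 2I = [[-3, 9, 0], [-1, 3, 0], [0, 0, -4]].
This matrix has rank 2, so its null space has dimension 3 − 2 = 1.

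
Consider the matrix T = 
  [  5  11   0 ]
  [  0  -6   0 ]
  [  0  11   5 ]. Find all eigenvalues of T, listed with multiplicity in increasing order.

-6, 5, 5

Characteristic polynomial: p(r) = r^3 - 4r^2 - 35r + 150 = (r - 5)^2(r + 6).
Roots (with multiplicity): -6, 5, 5.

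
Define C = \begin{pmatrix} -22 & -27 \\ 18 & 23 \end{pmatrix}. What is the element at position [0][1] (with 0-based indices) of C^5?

Characteristic polynomial: s^2 - s - 20 = (s - 5)(s + 4), so the eigenvalues are -4, 5.
s=-4: eigenvector (3, -2).
s=5: eigenvector (1, -1).
P = [[3, 1], [-2, -1]], D = diag(-4, 5), P⁻¹ = [[1, 1], [-2, -3]].
C⁵ = P·diag(-1024, 3125)·P⁻¹ = [[-9322, -12447], [8298, 11423]].
The requested entry is -12447.

-12447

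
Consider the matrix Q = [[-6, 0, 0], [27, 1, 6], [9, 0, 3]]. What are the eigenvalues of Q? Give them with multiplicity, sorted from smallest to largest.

-6, 1, 3

Characteristic polynomial: p(t) = t^3 + 2t^2 - 21t + 18 = (t - 3)(t - 1)(t + 6).
Roots (with multiplicity): -6, 1, 3.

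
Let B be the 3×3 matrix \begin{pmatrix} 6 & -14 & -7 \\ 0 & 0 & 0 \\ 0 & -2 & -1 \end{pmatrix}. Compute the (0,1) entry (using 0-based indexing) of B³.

Characteristic polynomial: μ^3 - 5μ^2 - 6μ = μ(μ - 6)(μ + 1), so the eigenvalues are -1, 0, 6.
μ=6: eigenvector (1, 0, 0).
μ=0: eigenvector (0, 1, -2).
μ=-1: eigenvector (1, 0, 1).
P = [[1, 0, 1], [0, 1, 0], [0, -2, 1]], D = diag(6, 0, -1), P⁻¹ = [[1, -2, -1], [0, 1, 0], [0, 2, 1]].
B³ = P·diag(216, 0, -1)·P⁻¹ = [[216, -434, -217], [0, 0, 0], [0, -2, -1]].
The requested entry is -434.

-434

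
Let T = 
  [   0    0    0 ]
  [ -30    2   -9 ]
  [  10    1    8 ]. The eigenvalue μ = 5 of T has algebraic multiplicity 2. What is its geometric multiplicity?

1

T − 5I = [[-5, 0, 0], [-30, -3, -9], [10, 1, 3]].
This matrix has rank 2, so its null space has dimension 3 − 2 = 1.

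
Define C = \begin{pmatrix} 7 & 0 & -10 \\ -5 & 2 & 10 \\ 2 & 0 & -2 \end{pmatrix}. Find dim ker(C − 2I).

2

C − 2I = [[5, 0, -10], [-5, 0, 10], [2, 0, -4]].
This matrix has rank 1, so its null space has dimension 3 − 1 = 2.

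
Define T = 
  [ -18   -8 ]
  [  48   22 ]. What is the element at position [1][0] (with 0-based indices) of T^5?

46848

Characteristic polynomial: λ^2 - 4λ - 12 = (λ - 6)(λ + 2), so the eigenvalues are -2, 6.
λ=6: eigenvector (-1, 3).
λ=-2: eigenvector (1, -2).
P = [[-1, 1], [3, -2]], D = diag(6, -2), P⁻¹ = [[2, 1], [3, 1]].
T⁵ = P·diag(7776, -32)·P⁻¹ = [[-15648, -7808], [46848, 23392]].
The requested entry is 46848.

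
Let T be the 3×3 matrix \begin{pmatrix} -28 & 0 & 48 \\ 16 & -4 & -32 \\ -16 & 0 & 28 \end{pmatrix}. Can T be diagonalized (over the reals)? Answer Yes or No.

Yes

Characteristic polynomial: p(s) = s^3 + 4s^2 - 16s - 64 = (s - 4)(s + 4)^2.
s = -4 has algebraic multiplicity 2; rank(T + 4I) = 1, so geometric multiplicity = 2.
Every eigenvalue has geometric = algebraic multiplicity, so T is diagonalizable.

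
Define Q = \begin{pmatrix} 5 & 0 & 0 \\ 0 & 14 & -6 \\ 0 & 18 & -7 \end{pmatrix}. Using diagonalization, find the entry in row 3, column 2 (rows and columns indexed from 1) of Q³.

Characteristic polynomial: t^3 - 12t^2 + 45t - 50 = (t - 5)^2(t - 2), so the eigenvalues are 2, 5, 5.
t=5: eigenvector (1, 0, 0).
t=2: eigenvector (0, 1, 2).
t=5: eigenvector (0, -2, -3).
P = [[1, 0, 0], [0, 1, -2], [0, 2, -3]], D = diag(5, 2, 5), P⁻¹ = [[1, 0, 0], [0, -3, 2], [0, -2, 1]].
Q³ = P·diag(125, 8, 125)·P⁻¹ = [[125, 0, 0], [0, 476, -234], [0, 702, -343]].
The requested entry is 702.

702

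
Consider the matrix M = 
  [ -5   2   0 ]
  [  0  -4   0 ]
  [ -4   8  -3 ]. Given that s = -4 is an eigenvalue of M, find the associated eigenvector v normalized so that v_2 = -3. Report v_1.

-6

M + 4I = [[-1, 2, 0], [0, 0, 0], [-4, 8, 1]].
Solving (M + 4I)v = 0 gives the eigenspace spanned by (-6, -3, 0).
With v_2 = -3, v = (-6, -3, 0), so v_1 = -6.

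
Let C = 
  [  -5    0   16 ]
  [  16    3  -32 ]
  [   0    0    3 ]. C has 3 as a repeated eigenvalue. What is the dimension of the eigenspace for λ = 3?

C − 3I = [[-8, 0, 16], [16, 0, -32], [0, 0, 0]].
This matrix has rank 1, so its null space has dimension 3 − 1 = 2.

2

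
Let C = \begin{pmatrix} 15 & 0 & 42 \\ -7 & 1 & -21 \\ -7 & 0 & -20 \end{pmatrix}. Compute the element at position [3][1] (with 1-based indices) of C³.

Characteristic polynomial: s^3 + 4s^2 - 11s + 6 = (s - 1)^2(s + 6), so the eigenvalues are -6, 1, 1.
s=1: eigenvector (0, 1, 0).
s=1: eigenvector (3, -1, -1).
s=-6: eigenvector (-2, 1, 1).
P = [[0, 3, -2], [1, -1, 1], [0, -1, 1]], D = diag(1, 1, -6), P⁻¹ = [[0, 1, -1], [1, 0, 2], [1, 0, 3]].
C³ = P·diag(1, 1, -216)·P⁻¹ = [[435, 0, 1302], [-217, 1, -651], [-217, 0, -650]].
The requested entry is -217.

-217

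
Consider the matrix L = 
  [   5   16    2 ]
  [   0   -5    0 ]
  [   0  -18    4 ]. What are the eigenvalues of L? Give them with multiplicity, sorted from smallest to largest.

Characteristic polynomial: p(μ) = μ^3 - 4μ^2 - 25μ + 100 = (μ - 5)(μ - 4)(μ + 5).
Roots (with multiplicity): -5, 4, 5.

-5, 4, 5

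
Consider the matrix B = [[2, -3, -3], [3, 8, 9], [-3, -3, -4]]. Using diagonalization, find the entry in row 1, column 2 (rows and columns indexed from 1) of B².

-21

Characteristic polynomial: λ^3 - 6λ^2 + 3λ + 10 = (λ - 5)(λ - 2)(λ + 1), so the eigenvalues are -1, 2, 5.
λ=5: eigenvector (-1, 1, 0).
λ=2: eigenvector (1, 1, -1).
λ=-1: eigenvector (0, -1, 1).
P = [[-1, 1, 0], [1, 1, -1], [0, -1, 1]], D = diag(5, 2, -1), P⁻¹ = [[0, 1, 1], [1, 1, 1], [1, 1, 2]].
B² = P·diag(25, 4, 1)·P⁻¹ = [[4, -21, -21], [3, 28, 27], [-3, -3, -2]].
The requested entry is -21.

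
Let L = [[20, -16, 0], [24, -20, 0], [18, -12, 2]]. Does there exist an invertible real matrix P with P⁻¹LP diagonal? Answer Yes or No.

Characteristic polynomial: p(t) = t^3 - 2t^2 - 16t + 32 = (t - 4)(t - 2)(t + 4).
All 3 eigenvalues are distinct, so L is diagonalizable.

Yes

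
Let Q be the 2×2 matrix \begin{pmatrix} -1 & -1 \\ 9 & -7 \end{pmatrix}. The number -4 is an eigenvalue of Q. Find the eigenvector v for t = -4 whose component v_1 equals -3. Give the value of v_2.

Q + 4I = [[3, -1], [9, -3]].
Solving (Q + 4I)v = 0 gives the eigenspace spanned by (-3, -9).
With v_1 = -3, v = (-3, -9), so v_2 = -9.

-9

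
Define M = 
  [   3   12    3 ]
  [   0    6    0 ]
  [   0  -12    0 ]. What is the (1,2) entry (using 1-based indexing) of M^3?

432

Characteristic polynomial: s^3 - 9s^2 + 18s = s(s - 6)(s - 3), so the eigenvalues are 0, 3, 6.
s=3: eigenvector (1, 0, 0).
s=6: eigenvector (2, 1, -2).
s=0: eigenvector (-1, 0, 1).
P = [[1, 2, -1], [0, 1, 0], [0, -2, 1]], D = diag(3, 6, 0), P⁻¹ = [[1, 0, 1], [0, 1, 0], [0, 2, 1]].
M³ = P·diag(27, 216, 0)·P⁻¹ = [[27, 432, 27], [0, 216, 0], [0, -432, 0]].
The requested entry is 432.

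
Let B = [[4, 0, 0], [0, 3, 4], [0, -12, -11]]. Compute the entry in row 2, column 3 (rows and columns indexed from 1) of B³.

196

Characteristic polynomial: t^3 + 4t^2 - 17t - 60 = (t - 4)(t + 3)(t + 5), so the eigenvalues are -5, -3, 4.
t=-3: eigenvector (0, 2, -3).
t=-5: eigenvector (0, 1, -2).
t=4: eigenvector (1, 0, 0).
P = [[0, 0, 1], [2, 1, 0], [-3, -2, 0]], D = diag(-3, -5, 4), P⁻¹ = [[0, 2, 1], [0, -3, -2], [1, 0, 0]].
B³ = P·diag(-27, -125, 64)·P⁻¹ = [[64, 0, 0], [0, 267, 196], [0, -588, -419]].
The requested entry is 196.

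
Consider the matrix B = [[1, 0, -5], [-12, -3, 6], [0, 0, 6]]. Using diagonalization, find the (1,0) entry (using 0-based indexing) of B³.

-84

Characteristic polynomial: r^3 - 4r^2 - 15r + 18 = (r - 6)(r - 1)(r + 3), so the eigenvalues are -3, 1, 6.
r=6: eigenvector (1, -2, -1).
r=-3: eigenvector (0, 1, 0).
r=1: eigenvector (1, -3, 0).
P = [[1, 0, 1], [-2, 1, -3], [-1, 0, 0]], D = diag(6, -3, 1), P⁻¹ = [[0, 0, -1], [3, 1, 1], [1, 0, 1]].
B³ = P·diag(216, -27, 1)·P⁻¹ = [[1, 0, -215], [-84, -27, 402], [0, 0, 216]].
The requested entry is -84.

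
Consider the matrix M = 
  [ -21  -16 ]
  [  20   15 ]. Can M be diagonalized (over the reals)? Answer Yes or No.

Characteristic polynomial: p(t) = t^2 + 6t + 5 = (t + 1)(t + 5).
All 2 eigenvalues are distinct, so M is diagonalizable.

Yes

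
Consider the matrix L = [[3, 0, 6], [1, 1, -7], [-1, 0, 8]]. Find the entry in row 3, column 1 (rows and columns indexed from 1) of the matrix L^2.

Characteristic polynomial: λ^3 - 12λ^2 + 41λ - 30 = (λ - 6)(λ - 5)(λ - 1), so the eigenvalues are 1, 5, 6.
λ=5: eigenvector (3, -1, 1).
λ=1: eigenvector (0, 1, 0).
λ=6: eigenvector (2, -1, 1).
P = [[3, 0, 2], [-1, 1, -1], [1, 0, 1]], D = diag(5, 1, 6), P⁻¹ = [[1, 0, -2], [0, 1, 1], [-1, 0, 3]].
L² = P·diag(25, 1, 36)·P⁻¹ = [[3, 0, 66], [11, 1, -57], [-11, 0, 58]].
The requested entry is -11.

-11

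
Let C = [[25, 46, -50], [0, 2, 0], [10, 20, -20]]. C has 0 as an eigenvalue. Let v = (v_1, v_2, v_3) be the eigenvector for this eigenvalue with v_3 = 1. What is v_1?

2

C = [[25, 46, -50], [0, 2, 0], [10, 20, -20]].
Solving (C)v = 0 gives the eigenspace spanned by (2, 0, 1).
With v_3 = 1, v = (2, 0, 1), so v_1 = 2.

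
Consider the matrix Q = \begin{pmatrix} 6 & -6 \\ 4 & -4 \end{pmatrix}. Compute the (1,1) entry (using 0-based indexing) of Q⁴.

Characteristic polynomial: s^2 - 2s = s(s - 2), so the eigenvalues are 0, 2.
s=0: eigenvector (1, 1).
s=2: eigenvector (-3, -2).
P = [[1, -3], [1, -2]], D = diag(0, 2), P⁻¹ = [[-2, 3], [-1, 1]].
Q⁴ = P·diag(0, 16)·P⁻¹ = [[48, -48], [32, -32]].
The requested entry is -32.

-32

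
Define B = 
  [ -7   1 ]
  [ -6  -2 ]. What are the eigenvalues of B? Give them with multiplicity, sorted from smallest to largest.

-5, -4

Characteristic polynomial: p(λ) = λ^2 + 9λ + 20 = (λ + 4)(λ + 5).
Roots (with multiplicity): -5, -4.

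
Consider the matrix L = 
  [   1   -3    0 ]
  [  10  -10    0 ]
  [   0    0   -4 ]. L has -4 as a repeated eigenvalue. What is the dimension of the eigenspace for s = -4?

2

L + 4I = [[5, -3, 0], [10, -6, 0], [0, 0, 0]].
This matrix has rank 1, so its null space has dimension 3 − 1 = 2.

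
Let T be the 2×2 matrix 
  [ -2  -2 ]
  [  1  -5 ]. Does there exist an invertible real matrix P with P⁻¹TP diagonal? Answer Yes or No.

Characteristic polynomial: p(s) = s^2 + 7s + 12 = (s + 3)(s + 4).
All 2 eigenvalues are distinct, so T is diagonalizable.

Yes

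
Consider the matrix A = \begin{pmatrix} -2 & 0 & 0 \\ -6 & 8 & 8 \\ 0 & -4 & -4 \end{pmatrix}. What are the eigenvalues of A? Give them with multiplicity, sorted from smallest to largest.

Characteristic polynomial: p(t) = t^3 - 2t^2 - 8t = t(t - 4)(t + 2).
Roots (with multiplicity): -2, 0, 4.

-2, 0, 4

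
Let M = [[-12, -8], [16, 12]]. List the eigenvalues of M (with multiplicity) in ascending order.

-4, 4

Characteristic polynomial: p(t) = t^2 - 16 = (t - 4)(t + 4).
Roots (with multiplicity): -4, 4.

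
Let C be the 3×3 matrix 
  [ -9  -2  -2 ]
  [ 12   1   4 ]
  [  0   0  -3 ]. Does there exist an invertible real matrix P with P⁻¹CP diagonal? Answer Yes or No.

Yes

Characteristic polynomial: p(μ) = μ^3 + 11μ^2 + 39μ + 45 = (μ + 3)^2(μ + 5).
μ = -3 has algebraic multiplicity 2; rank(C + 3I) = 1, so geometric multiplicity = 2.
Every eigenvalue has geometric = algebraic multiplicity, so C is diagonalizable.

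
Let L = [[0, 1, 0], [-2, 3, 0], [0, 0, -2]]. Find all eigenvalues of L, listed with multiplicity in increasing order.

-2, 1, 2

Characteristic polynomial: p(s) = s^3 - s^2 - 4s + 4 = (s - 2)(s - 1)(s + 2).
Roots (with multiplicity): -2, 1, 2.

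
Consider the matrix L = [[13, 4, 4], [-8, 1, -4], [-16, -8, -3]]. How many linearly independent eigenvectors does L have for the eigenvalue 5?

2

L − 5I = [[8, 4, 4], [-8, -4, -4], [-16, -8, -8]].
This matrix has rank 1, so its null space has dimension 3 − 1 = 2.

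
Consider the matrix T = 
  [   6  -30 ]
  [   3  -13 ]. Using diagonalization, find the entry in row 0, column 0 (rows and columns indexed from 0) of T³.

Characteristic polynomial: μ^2 + 7μ + 12 = (μ + 3)(μ + 4), so the eigenvalues are -4, -3.
μ=-4: eigenvector (3, 1).
μ=-3: eigenvector (10, 3).
P = [[3, 10], [1, 3]], D = diag(-4, -3), P⁻¹ = [[-3, 10], [1, -3]].
T³ = P·diag(-64, -27)·P⁻¹ = [[306, -1110], [111, -397]].
The requested entry is 306.

306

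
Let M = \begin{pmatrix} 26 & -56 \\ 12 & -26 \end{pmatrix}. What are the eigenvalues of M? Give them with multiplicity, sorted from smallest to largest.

Characteristic polynomial: p(λ) = λ^2 - 4 = (λ - 2)(λ + 2).
Roots (with multiplicity): -2, 2.

-2, 2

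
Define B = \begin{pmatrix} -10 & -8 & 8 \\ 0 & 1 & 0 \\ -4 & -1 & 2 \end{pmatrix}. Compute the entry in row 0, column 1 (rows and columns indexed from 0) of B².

Characteristic polynomial: λ^3 + 7λ^2 + 4λ - 12 = (λ - 1)(λ + 2)(λ + 6), so the eigenvalues are -6, -2, 1.
λ=-2: eigenvector (1, 0, 1).
λ=1: eigenvector (0, 1, 1).
λ=-6: eigenvector (2, 0, 1).
P = [[1, 0, 2], [0, 1, 0], [1, 1, 1]], D = diag(-2, 1, -6), P⁻¹ = [[-1, -2, 2], [0, 1, 0], [1, 1, -1]].
B² = P·diag(4, 1, 36)·P⁻¹ = [[68, 64, -64], [0, 1, 0], [32, 29, -28]].
The requested entry is 64.

64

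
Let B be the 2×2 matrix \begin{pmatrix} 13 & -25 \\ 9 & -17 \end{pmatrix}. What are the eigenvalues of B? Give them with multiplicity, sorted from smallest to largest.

-2, -2

Characteristic polynomial: p(μ) = μ^2 + 4μ + 4 = (μ + 2)^2.
Roots (with multiplicity): -2, -2.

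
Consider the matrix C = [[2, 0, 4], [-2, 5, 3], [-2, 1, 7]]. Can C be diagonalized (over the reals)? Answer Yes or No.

Characteristic polynomial: p(λ) = λ^3 - 14λ^2 + 64λ - 96 = (λ - 6)(λ - 4)^2.
λ = 4 has algebraic multiplicity 2; rank(C − 4I) = 2, so geometric multiplicity = 1.
Geometric multiplicity < algebraic multiplicity, so C is not diagonalizable.

No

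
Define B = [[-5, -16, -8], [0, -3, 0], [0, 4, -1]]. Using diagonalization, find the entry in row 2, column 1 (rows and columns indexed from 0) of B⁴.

Characteristic polynomial: r^3 + 9r^2 + 23r + 15 = (r + 1)(r + 3)(r + 5), so the eigenvalues are -5, -3, -1.
r=-5: eigenvector (1, 0, 0).
r=-3: eigenvector (0, 1, -2).
r=-1: eigenvector (-2, 0, 1).
P = [[1, 0, -2], [0, 1, 0], [0, -2, 1]], D = diag(-5, -3, -1), P⁻¹ = [[1, 4, 2], [0, 1, 0], [0, 2, 1]].
B⁴ = P·diag(625, 81, 1)·P⁻¹ = [[625, 2496, 1248], [0, 81, 0], [0, -160, 1]].
The requested entry is -160.

-160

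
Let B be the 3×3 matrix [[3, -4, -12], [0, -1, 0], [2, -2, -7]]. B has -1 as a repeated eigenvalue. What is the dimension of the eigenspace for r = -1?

B + 1I = [[4, -4, -12], [0, 0, 0], [2, -2, -6]].
This matrix has rank 1, so its null space has dimension 3 − 1 = 2.

2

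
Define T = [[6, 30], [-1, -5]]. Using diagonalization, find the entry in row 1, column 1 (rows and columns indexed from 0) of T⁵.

-5

Characteristic polynomial: s^2 - s = s(s - 1), so the eigenvalues are 0, 1.
s=0: eigenvector (-5, 1).
s=1: eigenvector (-6, 1).
P = [[-5, -6], [1, 1]], D = diag(0, 1), P⁻¹ = [[1, 6], [-1, -5]].
T⁵ = P·diag(0, 1)·P⁻¹ = [[6, 30], [-1, -5]].
The requested entry is -5.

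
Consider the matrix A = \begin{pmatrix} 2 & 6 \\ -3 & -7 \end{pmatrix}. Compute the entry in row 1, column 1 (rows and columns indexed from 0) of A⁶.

Characteristic polynomial: μ^2 + 5μ + 4 = (μ + 1)(μ + 4), so the eigenvalues are -4, -1.
μ=-1: eigenvector (2, -1).
μ=-4: eigenvector (-1, 1).
P = [[2, -1], [-1, 1]], D = diag(-1, -4), P⁻¹ = [[1, 1], [1, 2]].
A⁶ = P·diag(1, 4096)·P⁻¹ = [[-4094, -8190], [4095, 8191]].
The requested entry is 8191.

8191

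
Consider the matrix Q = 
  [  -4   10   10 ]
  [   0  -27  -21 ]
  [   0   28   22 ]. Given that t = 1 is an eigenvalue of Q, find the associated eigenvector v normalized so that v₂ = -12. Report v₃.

16

Q − 1I = [[-5, 10, 10], [0, -28, -21], [0, 28, 21]].
Solving (Q − 1I)v = 0 gives the eigenspace spanned by (8, -12, 16).
With v₂ = -12, v = (8, -12, 16), so v₃ = 16.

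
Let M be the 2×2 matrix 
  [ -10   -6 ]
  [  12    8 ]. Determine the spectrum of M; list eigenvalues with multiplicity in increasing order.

-4, 2

Characteristic polynomial: p(r) = r^2 + 2r - 8 = (r - 2)(r + 4).
Roots (with multiplicity): -4, 2.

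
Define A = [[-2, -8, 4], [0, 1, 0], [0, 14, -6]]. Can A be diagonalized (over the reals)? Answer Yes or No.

Characteristic polynomial: p(μ) = μ^3 + 7μ^2 + 4μ - 12 = (μ - 1)(μ + 2)(μ + 6).
All 3 eigenvalues are distinct, so A is diagonalizable.

Yes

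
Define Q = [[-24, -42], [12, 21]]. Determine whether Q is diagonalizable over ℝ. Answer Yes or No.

Yes

Characteristic polynomial: p(μ) = μ^2 + 3μ = μ(μ + 3).
All 2 eigenvalues are distinct, so Q is diagonalizable.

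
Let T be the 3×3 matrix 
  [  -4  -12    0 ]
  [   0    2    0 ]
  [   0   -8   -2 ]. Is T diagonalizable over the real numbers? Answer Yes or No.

Characteristic polynomial: p(r) = r^3 + 4r^2 - 4r - 16 = (r - 2)(r + 2)(r + 4).
All 3 eigenvalues are distinct, so T is diagonalizable.

Yes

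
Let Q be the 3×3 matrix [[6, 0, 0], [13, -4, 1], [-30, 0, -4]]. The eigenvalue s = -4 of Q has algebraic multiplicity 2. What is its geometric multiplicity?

1

Q + 4I = [[10, 0, 0], [13, 0, 1], [-30, 0, 0]].
This matrix has rank 2, so its null space has dimension 3 − 2 = 1.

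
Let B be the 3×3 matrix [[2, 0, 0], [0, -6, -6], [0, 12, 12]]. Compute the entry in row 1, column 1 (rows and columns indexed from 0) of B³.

-216

Characteristic polynomial: r^3 - 8r^2 + 12r = r(r - 6)(r - 2), so the eigenvalues are 0, 2, 6.
r=2: eigenvector (1, 0, 0).
r=6: eigenvector (0, -1, 2).
r=0: eigenvector (0, -1, 1).
P = [[1, 0, 0], [0, -1, -1], [0, 2, 1]], D = diag(2, 6, 0), P⁻¹ = [[1, 0, 0], [0, 1, 1], [0, -2, -1]].
B³ = P·diag(8, 216, 0)·P⁻¹ = [[8, 0, 0], [0, -216, -216], [0, 432, 432]].
The requested entry is -216.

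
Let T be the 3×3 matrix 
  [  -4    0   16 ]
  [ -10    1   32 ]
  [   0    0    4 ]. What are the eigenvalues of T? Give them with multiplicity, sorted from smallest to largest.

-4, 1, 4

Characteristic polynomial: p(s) = s^3 - s^2 - 16s + 16 = (s - 4)(s - 1)(s + 4).
Roots (with multiplicity): -4, 1, 4.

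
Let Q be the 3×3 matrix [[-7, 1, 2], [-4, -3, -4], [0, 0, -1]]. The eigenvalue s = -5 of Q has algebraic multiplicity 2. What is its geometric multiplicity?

1

Q + 5I = [[-2, 1, 2], [-4, 2, -4], [0, 0, 4]].
This matrix has rank 2, so its null space has dimension 3 − 2 = 1.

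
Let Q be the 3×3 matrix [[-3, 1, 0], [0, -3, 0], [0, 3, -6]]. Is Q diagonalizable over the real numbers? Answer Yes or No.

Characteristic polynomial: p(μ) = μ^3 + 12μ^2 + 45μ + 54 = (μ + 3)^2(μ + 6).
μ = -3 has algebraic multiplicity 2; rank(Q + 3I) = 2, so geometric multiplicity = 1.
Geometric multiplicity < algebraic multiplicity, so Q is not diagonalizable.

No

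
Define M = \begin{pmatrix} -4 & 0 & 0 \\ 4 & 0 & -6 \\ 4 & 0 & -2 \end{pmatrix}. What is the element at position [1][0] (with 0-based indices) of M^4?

-928

Characteristic polynomial: μ^3 + 6μ^2 + 8μ = μ(μ + 2)(μ + 4), so the eigenvalues are -4, -2, 0.
μ=-4: eigenvector (1, -4, -2).
μ=0: eigenvector (0, 1, 0).
μ=-2: eigenvector (0, 3, 1).
P = [[1, 0, 0], [-4, 1, 3], [-2, 0, 1]], D = diag(-4, 0, -2), P⁻¹ = [[1, 0, 0], [-2, 1, -3], [2, 0, 1]].
M⁴ = P·diag(256, 0, 16)·P⁻¹ = [[256, 0, 0], [-928, 0, 48], [-480, 0, 16]].
The requested entry is -928.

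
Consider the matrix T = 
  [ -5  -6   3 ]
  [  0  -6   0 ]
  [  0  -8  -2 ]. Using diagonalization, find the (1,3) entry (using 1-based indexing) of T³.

117

Characteristic polynomial: λ^3 + 13λ^2 + 52λ + 60 = (λ + 2)(λ + 5)(λ + 6), so the eigenvalues are -6, -5, -2.
λ=-5: eigenvector (1, 0, 0).
λ=-6: eigenvector (0, 1, 2).
λ=-2: eigenvector (1, 0, 1).
P = [[1, 0, 1], [0, 1, 0], [0, 2, 1]], D = diag(-5, -6, -2), P⁻¹ = [[1, 2, -1], [0, 1, 0], [0, -2, 1]].
T³ = P·diag(-125, -216, -8)·P⁻¹ = [[-125, -234, 117], [0, -216, 0], [0, -416, -8]].
The requested entry is 117.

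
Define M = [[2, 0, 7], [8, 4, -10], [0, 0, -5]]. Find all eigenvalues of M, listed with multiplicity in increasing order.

Characteristic polynomial: p(μ) = μ^3 - μ^2 - 22μ + 40 = (μ - 4)(μ - 2)(μ + 5).
Roots (with multiplicity): -5, 2, 4.

-5, 2, 4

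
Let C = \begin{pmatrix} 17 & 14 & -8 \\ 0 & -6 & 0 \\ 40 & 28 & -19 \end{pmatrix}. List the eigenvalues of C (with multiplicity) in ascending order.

-6, -3, 1

Characteristic polynomial: p(μ) = μ^3 + 8μ^2 + 9μ - 18 = (μ - 1)(μ + 3)(μ + 6).
Roots (with multiplicity): -6, -3, 1.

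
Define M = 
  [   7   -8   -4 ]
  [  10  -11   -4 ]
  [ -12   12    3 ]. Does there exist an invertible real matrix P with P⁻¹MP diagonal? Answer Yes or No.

Yes

Characteristic polynomial: p(t) = t^3 + t^2 - 9t - 9 = (t - 3)(t + 1)(t + 3).
All 3 eigenvalues are distinct, so M is diagonalizable.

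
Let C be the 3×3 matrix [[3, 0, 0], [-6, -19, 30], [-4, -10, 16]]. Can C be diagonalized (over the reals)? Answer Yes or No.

Yes

Characteristic polynomial: p(μ) = μ^3 - 13μ + 12 = (μ - 3)(μ - 1)(μ + 4).
All 3 eigenvalues are distinct, so C is diagonalizable.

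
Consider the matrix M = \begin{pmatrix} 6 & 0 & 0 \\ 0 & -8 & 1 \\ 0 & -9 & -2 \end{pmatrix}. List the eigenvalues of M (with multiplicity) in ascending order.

-5, -5, 6

Characteristic polynomial: p(μ) = μ^3 + 4μ^2 - 35μ - 150 = (μ - 6)(μ + 5)^2.
Roots (with multiplicity): -5, -5, 6.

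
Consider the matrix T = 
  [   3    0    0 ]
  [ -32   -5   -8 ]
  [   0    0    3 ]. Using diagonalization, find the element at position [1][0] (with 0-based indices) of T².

64

Characteristic polynomial: λ^3 - λ^2 - 21λ + 45 = (λ - 3)^2(λ + 5), so the eigenvalues are -5, 3, 3.
λ=3: eigenvector (1, 0, -4).
λ=-5: eigenvector (0, 1, 0).
λ=3: eigenvector (0, -1, 1).
P = [[1, 0, 0], [0, 1, -1], [-4, 0, 1]], D = diag(3, -5, 3), P⁻¹ = [[1, 0, 0], [4, 1, 1], [4, 0, 1]].
T² = P·diag(9, 25, 9)·P⁻¹ = [[9, 0, 0], [64, 25, 16], [0, 0, 9]].
The requested entry is 64.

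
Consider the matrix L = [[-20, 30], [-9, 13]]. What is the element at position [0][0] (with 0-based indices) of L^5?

Characteristic polynomial: μ^2 + 7μ + 10 = (μ + 2)(μ + 5), so the eigenvalues are -5, -2.
μ=-2: eigenvector (-5, -3).
μ=-5: eigenvector (2, 1).
P = [[-5, 2], [-3, 1]], D = diag(-2, -5), P⁻¹ = [[1, -2], [3, -5]].
L⁵ = P·diag(-32, -3125)·P⁻¹ = [[-18590, 30930], [-9279, 15433]].
The requested entry is -18590.

-18590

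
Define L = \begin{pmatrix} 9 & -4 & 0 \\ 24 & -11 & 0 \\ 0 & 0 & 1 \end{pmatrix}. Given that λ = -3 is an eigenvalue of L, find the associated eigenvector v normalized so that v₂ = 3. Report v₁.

1

L + 3I = [[12, -4, 0], [24, -8, 0], [0, 0, 4]].
Solving (L + 3I)v = 0 gives the eigenspace spanned by (1, 3, 0).
With v₂ = 3, v = (1, 3, 0), so v₁ = 1.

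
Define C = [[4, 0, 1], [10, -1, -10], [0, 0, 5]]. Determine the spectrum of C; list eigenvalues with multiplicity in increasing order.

-1, 4, 5

Characteristic polynomial: p(r) = r^3 - 8r^2 + 11r + 20 = (r - 5)(r - 4)(r + 1).
Roots (with multiplicity): -1, 4, 5.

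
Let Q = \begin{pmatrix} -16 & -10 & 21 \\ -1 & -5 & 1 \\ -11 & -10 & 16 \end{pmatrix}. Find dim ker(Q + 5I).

Q + 5I = [[-11, -10, 21], [-1, 0, 1], [-11, -10, 21]].
This matrix has rank 2, so its null space has dimension 3 − 2 = 1.

1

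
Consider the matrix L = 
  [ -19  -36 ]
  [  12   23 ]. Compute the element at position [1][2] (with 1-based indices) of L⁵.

-18756

Characteristic polynomial: t^2 - 4t - 5 = (t - 5)(t + 1), so the eigenvalues are -1, 5.
t=-1: eigenvector (2, -1).
t=5: eigenvector (3, -2).
P = [[2, 3], [-1, -2]], D = diag(-1, 5), P⁻¹ = [[2, 3], [-1, -2]].
L⁵ = P·diag(-1, 3125)·P⁻¹ = [[-9379, -18756], [6252, 12503]].
The requested entry is -18756.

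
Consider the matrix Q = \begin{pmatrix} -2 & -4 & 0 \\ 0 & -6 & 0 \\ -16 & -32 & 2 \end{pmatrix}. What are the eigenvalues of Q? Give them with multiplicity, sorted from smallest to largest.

Characteristic polynomial: p(s) = s^3 + 6s^2 - 4s - 24 = (s - 2)(s + 2)(s + 6).
Roots (with multiplicity): -6, -2, 2.

-6, -2, 2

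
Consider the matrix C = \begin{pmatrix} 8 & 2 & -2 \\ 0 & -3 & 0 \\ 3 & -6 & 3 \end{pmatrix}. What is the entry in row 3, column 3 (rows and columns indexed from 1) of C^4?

Characteristic polynomial: λ^3 - 8λ^2 - 3λ + 90 = (λ - 6)(λ - 5)(λ + 3), so the eigenvalues are -3, 5, 6.
λ=6: eigenvector (1, 0, 1).
λ=-3: eigenvector (0, 1, 1).
λ=5: eigenvector (2, 0, 3).
P = [[1, 0, 2], [0, 1, 0], [1, 1, 3]], D = diag(6, -3, 5), P⁻¹ = [[3, 2, -2], [0, 1, 0], [-1, -1, 1]].
C⁴ = P·diag(1296, 81, 625)·P⁻¹ = [[2638, 1342, -1342], [0, 81, 0], [2013, 798, -717]].
The requested entry is -717.

-717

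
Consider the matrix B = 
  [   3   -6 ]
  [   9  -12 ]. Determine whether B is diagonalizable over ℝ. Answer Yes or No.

Characteristic polynomial: p(r) = r^2 + 9r + 18 = (r + 3)(r + 6).
All 2 eigenvalues are distinct, so B is diagonalizable.

Yes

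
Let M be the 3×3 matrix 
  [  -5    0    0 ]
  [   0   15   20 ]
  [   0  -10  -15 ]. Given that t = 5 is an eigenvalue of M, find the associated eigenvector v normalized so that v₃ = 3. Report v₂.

M − 5I = [[-10, 0, 0], [0, 10, 20], [0, -10, -20]].
Solving (M − 5I)v = 0 gives the eigenspace spanned by (0, -6, 3).
With v₃ = 3, v = (0, -6, 3), so v₂ = -6.

-6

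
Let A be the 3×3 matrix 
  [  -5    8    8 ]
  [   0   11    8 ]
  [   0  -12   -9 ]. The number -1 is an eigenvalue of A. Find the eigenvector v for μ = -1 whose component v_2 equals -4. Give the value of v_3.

A + 1I = [[-4, 8, 8], [0, 12, 8], [0, -12, -8]].
Solving (A + 1I)v = 0 gives the eigenspace spanned by (4, -4, 6).
With v_2 = -4, v = (4, -4, 6), so v_3 = 6.

6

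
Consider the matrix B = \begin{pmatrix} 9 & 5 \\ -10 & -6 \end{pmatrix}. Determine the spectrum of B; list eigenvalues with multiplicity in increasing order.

-1, 4

Characteristic polynomial: p(μ) = μ^2 - 3μ - 4 = (μ - 4)(μ + 1).
Roots (with multiplicity): -1, 4.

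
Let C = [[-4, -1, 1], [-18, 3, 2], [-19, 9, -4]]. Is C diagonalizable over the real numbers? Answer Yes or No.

No

Characteristic polynomial: p(s) = s^3 + 5s^2 - 25s - 125 = (s - 5)(s + 5)^2.
s = -5 has algebraic multiplicity 2; rank(C + 5I) = 2, so geometric multiplicity = 1.
Geometric multiplicity < algebraic multiplicity, so C is not diagonalizable.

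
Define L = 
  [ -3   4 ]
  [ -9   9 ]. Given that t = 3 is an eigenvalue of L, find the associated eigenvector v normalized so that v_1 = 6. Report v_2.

9

L − 3I = [[-6, 4], [-9, 6]].
Solving (L − 3I)v = 0 gives the eigenspace spanned by (6, 9).
With v_1 = 6, v = (6, 9), so v_2 = 9.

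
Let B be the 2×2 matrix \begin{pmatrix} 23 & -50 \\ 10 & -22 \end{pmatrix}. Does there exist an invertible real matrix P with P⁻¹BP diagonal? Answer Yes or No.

Characteristic polynomial: p(t) = t^2 - t - 6 = (t - 3)(t + 2).
All 2 eigenvalues are distinct, so B is diagonalizable.

Yes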